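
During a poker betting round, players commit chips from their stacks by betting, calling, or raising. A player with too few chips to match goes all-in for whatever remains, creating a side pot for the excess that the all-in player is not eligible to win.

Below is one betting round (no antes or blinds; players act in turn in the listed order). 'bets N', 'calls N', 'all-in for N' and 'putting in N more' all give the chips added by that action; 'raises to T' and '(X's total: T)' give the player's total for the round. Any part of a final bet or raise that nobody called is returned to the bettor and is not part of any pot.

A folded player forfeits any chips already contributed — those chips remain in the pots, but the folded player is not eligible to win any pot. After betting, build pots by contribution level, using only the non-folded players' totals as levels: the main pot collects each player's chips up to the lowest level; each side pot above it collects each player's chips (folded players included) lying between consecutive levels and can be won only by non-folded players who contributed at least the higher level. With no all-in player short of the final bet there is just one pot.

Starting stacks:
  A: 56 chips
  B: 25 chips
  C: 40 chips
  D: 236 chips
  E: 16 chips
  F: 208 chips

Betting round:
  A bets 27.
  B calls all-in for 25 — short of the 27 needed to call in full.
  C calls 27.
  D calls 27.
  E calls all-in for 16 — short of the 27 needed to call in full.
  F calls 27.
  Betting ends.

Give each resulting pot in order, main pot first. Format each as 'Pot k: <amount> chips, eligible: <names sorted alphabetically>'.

Pot 1: 96 chips, eligible: A, B, C, D, E, F
Pot 2: 45 chips, eligible: A, B, C, D, F
Pot 3: 8 chips, eligible: A, C, D, F

Derivation:
Contributions: A=27, B=25, C=27, D=27, E=16, F=27
Pot levels (distinct totals of non-folded players): 16, 25, 27
Layer 1-16: 16 each from A, B, C, D, E, F = 16*6 = 96 chips; eligible A, B, C, D, E, F
Layer 17-25: 9 each from A, B, C, D, F = 9*5 = 45 chips; eligible A, B, C, D, F
Layer 26-27: 2 each from A, C, D, F = 2*4 = 8 chips; eligible A, C, D, F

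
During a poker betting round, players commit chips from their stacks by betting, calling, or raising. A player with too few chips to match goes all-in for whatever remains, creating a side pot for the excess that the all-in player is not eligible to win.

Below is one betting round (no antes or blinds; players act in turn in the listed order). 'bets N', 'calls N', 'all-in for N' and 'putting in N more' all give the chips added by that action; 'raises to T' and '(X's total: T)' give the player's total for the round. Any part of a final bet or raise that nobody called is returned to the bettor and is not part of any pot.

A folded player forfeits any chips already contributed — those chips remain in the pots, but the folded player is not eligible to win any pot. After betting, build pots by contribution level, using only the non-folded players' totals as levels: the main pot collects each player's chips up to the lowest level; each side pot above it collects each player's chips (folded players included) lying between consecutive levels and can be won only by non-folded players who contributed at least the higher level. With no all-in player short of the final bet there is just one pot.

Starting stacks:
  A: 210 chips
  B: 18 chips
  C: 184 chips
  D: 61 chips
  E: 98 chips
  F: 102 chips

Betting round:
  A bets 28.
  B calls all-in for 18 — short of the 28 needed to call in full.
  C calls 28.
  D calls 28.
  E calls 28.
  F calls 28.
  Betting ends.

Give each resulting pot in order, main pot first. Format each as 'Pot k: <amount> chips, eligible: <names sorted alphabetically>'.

Contributions: A=28, B=18, C=28, D=28, E=28, F=28
Pot levels (distinct totals of non-folded players): 18, 28
Layer 1-18: 18 each from A, B, C, D, E, F = 18*6 = 108 chips; eligible A, B, C, D, E, F
Layer 19-28: 10 each from A, C, D, E, F = 10*5 = 50 chips; eligible A, C, D, E, F

Pot 1: 108 chips, eligible: A, B, C, D, E, F
Pot 2: 50 chips, eligible: A, C, D, E, F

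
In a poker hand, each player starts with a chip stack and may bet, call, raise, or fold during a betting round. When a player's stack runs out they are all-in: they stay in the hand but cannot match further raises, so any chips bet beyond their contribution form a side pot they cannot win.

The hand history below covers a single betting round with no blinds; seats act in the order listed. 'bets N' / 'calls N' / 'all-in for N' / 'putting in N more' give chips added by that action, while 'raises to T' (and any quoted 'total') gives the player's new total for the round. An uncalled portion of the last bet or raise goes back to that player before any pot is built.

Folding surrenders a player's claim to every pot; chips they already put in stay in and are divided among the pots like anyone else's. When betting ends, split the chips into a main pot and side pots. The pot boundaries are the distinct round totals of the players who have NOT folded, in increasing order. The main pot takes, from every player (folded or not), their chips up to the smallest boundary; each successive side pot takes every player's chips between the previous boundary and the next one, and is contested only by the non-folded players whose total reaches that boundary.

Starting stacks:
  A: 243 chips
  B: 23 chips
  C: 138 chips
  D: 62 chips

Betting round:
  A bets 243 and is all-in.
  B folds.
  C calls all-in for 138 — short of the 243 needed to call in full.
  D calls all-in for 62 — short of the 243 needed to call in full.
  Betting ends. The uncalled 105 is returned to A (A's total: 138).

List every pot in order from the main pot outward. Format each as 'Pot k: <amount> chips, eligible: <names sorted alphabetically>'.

Pot 1: 186 chips, eligible: A, C, D
Pot 2: 152 chips, eligible: A, C

Derivation:
Contributions (after 105 returned to A): A=138, C=138, D=62
Folded: B
Pot levels (distinct totals of non-folded players): 62, 138
Layer 1-62: 62 each from A, C, D = 62*3 = 186 chips; eligible A, C, D
Layer 63-138: 76 each from A, C = 76*2 = 152 chips; eligible A, C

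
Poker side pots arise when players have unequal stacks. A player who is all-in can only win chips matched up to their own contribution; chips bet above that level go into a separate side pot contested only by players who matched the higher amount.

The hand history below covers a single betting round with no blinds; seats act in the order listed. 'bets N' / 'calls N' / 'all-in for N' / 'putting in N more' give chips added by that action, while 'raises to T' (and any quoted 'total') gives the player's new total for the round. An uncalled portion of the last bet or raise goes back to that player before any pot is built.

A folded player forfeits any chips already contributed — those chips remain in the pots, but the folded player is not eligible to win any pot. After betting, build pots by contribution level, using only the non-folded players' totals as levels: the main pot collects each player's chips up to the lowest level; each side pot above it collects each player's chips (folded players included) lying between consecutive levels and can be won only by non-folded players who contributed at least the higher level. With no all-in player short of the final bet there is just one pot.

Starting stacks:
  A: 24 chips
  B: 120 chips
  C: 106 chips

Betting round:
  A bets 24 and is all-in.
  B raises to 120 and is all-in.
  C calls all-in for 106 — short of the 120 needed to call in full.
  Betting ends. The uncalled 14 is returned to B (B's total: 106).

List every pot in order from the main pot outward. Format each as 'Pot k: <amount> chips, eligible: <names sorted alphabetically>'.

Contributions (after 14 returned to B): A=24, B=106, C=106
Pot levels (distinct totals of non-folded players): 24, 106
Layer 1-24: 24 each from A, B, C = 24*3 = 72 chips; eligible A, B, C
Layer 25-106: 82 each from B, C = 82*2 = 164 chips; eligible B, C

Pot 1: 72 chips, eligible: A, B, C
Pot 2: 164 chips, eligible: B, C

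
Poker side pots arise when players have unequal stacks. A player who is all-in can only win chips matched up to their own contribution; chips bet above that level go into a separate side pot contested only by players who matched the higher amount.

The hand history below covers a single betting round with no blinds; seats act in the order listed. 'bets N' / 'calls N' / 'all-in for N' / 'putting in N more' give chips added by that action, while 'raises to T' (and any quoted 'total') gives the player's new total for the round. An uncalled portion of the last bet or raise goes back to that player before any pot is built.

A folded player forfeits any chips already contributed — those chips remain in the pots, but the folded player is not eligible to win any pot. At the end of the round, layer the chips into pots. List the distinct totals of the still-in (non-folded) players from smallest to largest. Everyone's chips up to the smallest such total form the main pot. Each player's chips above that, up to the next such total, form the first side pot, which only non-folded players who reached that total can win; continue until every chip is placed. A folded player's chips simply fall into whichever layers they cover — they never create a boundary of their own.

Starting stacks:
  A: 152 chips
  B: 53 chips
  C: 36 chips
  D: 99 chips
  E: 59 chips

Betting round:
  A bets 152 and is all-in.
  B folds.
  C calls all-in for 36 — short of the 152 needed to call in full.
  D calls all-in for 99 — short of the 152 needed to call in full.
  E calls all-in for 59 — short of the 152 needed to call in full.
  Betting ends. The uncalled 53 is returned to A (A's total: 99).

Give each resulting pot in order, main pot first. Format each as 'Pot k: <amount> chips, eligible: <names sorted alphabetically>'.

Pot 1: 144 chips, eligible: A, C, D, E
Pot 2: 69 chips, eligible: A, D, E
Pot 3: 80 chips, eligible: A, D

Derivation:
Contributions (after 53 returned to A): A=99, C=36, D=99, E=59
Folded: B
Pot levels (distinct totals of non-folded players): 36, 59, 99
Layer 1-36: 36 each from A, C, D, E = 36*4 = 144 chips; eligible A, C, D, E
Layer 37-59: 23 each from A, D, E = 23*3 = 69 chips; eligible A, D, E
Layer 60-99: 40 each from A, D = 40*2 = 80 chips; eligible A, D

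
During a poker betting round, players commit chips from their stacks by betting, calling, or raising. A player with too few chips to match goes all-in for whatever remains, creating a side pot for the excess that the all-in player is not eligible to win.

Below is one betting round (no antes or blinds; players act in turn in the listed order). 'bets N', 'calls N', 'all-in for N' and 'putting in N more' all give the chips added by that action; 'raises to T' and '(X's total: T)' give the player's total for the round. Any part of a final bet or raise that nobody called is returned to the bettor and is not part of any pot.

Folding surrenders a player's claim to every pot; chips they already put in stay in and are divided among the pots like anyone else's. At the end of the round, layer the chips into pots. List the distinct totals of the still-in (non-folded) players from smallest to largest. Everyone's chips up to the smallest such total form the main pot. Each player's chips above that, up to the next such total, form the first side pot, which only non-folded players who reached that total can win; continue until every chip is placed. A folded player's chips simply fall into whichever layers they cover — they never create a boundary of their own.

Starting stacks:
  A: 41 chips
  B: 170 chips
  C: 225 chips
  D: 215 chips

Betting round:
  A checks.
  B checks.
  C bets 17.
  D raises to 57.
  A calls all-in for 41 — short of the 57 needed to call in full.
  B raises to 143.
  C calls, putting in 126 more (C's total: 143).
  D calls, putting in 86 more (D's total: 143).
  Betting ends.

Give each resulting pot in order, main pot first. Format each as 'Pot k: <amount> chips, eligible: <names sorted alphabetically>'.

Contributions: A=41, B=143, C=143, D=143
Pot levels (distinct totals of non-folded players): 41, 143
Layer 1-41: 41 each from A, B, C, D = 41*4 = 164 chips; eligible A, B, C, D
Layer 42-143: 102 each from B, C, D = 102*3 = 306 chips; eligible B, C, D

Pot 1: 164 chips, eligible: A, B, C, D
Pot 2: 306 chips, eligible: B, C, D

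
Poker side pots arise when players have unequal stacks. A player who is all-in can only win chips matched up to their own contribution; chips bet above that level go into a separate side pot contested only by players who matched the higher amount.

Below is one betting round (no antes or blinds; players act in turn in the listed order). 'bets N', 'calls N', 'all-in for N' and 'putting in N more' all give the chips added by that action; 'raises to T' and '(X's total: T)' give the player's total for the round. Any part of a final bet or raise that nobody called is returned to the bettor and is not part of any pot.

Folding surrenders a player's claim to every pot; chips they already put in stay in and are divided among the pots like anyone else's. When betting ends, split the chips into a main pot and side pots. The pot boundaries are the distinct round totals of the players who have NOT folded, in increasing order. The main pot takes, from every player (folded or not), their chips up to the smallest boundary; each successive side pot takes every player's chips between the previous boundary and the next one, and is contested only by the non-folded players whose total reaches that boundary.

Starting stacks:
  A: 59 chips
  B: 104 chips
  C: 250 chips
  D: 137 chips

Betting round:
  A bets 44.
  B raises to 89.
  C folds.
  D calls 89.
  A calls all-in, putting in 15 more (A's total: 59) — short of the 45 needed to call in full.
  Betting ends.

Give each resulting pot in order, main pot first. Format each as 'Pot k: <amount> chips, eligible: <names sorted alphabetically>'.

Contributions: A=59, B=89, D=89
Folded: C
Pot levels (distinct totals of non-folded players): 59, 89
Layer 1-59: 59 each from A, B, D = 59*3 = 177 chips; eligible A, B, D
Layer 60-89: 30 each from B, D = 30*2 = 60 chips; eligible B, D

Pot 1: 177 chips, eligible: A, B, D
Pot 2: 60 chips, eligible: B, D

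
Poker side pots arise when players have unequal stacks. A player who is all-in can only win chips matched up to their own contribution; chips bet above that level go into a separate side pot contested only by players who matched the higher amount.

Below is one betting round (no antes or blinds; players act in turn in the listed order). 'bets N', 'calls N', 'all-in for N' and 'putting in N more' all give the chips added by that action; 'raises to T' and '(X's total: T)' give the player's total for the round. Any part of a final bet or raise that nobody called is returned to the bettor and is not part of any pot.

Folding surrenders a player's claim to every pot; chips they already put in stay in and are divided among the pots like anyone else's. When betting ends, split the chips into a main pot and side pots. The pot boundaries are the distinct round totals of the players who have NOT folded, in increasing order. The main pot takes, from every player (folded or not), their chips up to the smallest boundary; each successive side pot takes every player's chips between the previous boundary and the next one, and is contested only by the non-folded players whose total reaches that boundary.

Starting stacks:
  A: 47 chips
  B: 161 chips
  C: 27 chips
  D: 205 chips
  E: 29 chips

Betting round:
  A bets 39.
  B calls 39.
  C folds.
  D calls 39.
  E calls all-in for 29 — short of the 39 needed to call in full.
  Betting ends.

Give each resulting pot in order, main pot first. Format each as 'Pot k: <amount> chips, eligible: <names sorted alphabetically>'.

Contributions: A=39, B=39, D=39, E=29
Folded: C
Pot levels (distinct totals of non-folded players): 29, 39
Layer 1-29: 29 each from A, B, D, E = 29*4 = 116 chips; eligible A, B, D, E
Layer 30-39: 10 each from A, B, D = 10*3 = 30 chips; eligible A, B, D

Pot 1: 116 chips, eligible: A, B, D, E
Pot 2: 30 chips, eligible: A, B, D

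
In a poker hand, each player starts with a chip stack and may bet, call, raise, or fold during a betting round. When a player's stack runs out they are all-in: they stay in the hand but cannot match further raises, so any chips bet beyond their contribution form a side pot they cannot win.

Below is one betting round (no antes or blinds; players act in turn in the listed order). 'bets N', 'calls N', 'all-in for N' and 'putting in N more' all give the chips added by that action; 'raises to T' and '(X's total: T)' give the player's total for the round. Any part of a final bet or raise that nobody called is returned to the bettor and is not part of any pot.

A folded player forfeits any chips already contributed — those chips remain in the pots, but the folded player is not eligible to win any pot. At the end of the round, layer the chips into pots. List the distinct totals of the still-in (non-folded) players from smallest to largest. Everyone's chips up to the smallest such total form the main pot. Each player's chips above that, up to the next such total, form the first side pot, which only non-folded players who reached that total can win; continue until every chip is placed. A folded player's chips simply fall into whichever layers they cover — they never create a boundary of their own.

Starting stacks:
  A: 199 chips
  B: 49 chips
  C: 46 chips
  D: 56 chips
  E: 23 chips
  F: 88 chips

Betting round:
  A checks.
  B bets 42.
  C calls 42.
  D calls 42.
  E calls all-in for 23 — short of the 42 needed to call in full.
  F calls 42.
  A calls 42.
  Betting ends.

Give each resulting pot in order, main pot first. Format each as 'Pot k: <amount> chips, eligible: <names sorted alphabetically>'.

Pot 1: 138 chips, eligible: A, B, C, D, E, F
Pot 2: 95 chips, eligible: A, B, C, D, F

Derivation:
Contributions: A=42, B=42, C=42, D=42, E=23, F=42
Pot levels (distinct totals of non-folded players): 23, 42
Layer 1-23: 23 each from A, B, C, D, E, F = 23*6 = 138 chips; eligible A, B, C, D, E, F
Layer 24-42: 19 each from A, B, C, D, F = 19*5 = 95 chips; eligible A, B, C, D, F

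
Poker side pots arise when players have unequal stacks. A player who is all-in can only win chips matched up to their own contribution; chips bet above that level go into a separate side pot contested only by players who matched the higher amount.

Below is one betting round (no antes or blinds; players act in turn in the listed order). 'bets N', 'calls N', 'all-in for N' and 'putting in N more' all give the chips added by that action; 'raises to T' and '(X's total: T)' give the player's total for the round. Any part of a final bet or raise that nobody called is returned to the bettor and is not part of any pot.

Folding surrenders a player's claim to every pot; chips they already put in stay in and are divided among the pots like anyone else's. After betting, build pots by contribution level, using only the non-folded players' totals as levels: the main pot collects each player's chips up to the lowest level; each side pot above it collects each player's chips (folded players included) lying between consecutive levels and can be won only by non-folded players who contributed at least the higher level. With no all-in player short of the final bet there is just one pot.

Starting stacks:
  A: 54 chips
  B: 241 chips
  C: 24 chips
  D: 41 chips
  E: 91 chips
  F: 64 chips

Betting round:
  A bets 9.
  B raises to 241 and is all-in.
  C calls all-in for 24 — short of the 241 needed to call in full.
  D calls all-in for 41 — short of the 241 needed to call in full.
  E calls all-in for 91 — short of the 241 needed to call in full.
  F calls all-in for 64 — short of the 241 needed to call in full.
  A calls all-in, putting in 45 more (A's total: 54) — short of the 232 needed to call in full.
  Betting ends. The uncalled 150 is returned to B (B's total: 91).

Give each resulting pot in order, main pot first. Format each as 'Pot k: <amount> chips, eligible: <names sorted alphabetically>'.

Contributions (after 150 returned to B): A=54, B=91, C=24, D=41, E=91, F=64
Pot levels (distinct totals of non-folded players): 24, 41, 54, 64, 91
Layer 1-24: 24 each from A, B, C, D, E, F = 24*6 = 144 chips; eligible A, B, C, D, E, F
Layer 25-41: 17 each from A, B, D, E, F = 17*5 = 85 chips; eligible A, B, D, E, F
Layer 42-54: 13 each from A, B, E, F = 13*4 = 52 chips; eligible A, B, E, F
Layer 55-64: 10 each from B, E, F = 10*3 = 30 chips; eligible B, E, F
Layer 65-91: 27 each from B, E = 27*2 = 54 chips; eligible B, E

Pot 1: 144 chips, eligible: A, B, C, D, E, F
Pot 2: 85 chips, eligible: A, B, D, E, F
Pot 3: 52 chips, eligible: A, B, E, F
Pot 4: 30 chips, eligible: B, E, F
Pot 5: 54 chips, eligible: B, E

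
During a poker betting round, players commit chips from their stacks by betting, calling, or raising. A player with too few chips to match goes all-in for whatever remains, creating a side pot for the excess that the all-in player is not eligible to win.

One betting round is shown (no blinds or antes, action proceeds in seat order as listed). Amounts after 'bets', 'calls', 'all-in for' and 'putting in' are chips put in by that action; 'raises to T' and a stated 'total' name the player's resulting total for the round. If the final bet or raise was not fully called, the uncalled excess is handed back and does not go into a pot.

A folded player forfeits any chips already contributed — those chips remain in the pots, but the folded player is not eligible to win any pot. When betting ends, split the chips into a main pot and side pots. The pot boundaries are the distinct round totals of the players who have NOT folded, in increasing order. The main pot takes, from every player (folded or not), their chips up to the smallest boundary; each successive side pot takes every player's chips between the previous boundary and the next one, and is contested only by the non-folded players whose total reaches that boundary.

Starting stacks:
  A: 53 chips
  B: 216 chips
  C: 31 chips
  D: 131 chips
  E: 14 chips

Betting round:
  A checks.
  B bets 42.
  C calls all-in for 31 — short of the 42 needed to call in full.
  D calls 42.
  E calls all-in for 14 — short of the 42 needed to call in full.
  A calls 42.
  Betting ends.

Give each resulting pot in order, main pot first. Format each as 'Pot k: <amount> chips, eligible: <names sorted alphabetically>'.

Pot 1: 70 chips, eligible: A, B, C, D, E
Pot 2: 68 chips, eligible: A, B, C, D
Pot 3: 33 chips, eligible: A, B, D

Derivation:
Contributions: A=42, B=42, C=31, D=42, E=14
Pot levels (distinct totals of non-folded players): 14, 31, 42
Layer 1-14: 14 each from A, B, C, D, E = 14*5 = 70 chips; eligible A, B, C, D, E
Layer 15-31: 17 each from A, B, C, D = 17*4 = 68 chips; eligible A, B, C, D
Layer 32-42: 11 each from A, B, D = 11*3 = 33 chips; eligible A, B, D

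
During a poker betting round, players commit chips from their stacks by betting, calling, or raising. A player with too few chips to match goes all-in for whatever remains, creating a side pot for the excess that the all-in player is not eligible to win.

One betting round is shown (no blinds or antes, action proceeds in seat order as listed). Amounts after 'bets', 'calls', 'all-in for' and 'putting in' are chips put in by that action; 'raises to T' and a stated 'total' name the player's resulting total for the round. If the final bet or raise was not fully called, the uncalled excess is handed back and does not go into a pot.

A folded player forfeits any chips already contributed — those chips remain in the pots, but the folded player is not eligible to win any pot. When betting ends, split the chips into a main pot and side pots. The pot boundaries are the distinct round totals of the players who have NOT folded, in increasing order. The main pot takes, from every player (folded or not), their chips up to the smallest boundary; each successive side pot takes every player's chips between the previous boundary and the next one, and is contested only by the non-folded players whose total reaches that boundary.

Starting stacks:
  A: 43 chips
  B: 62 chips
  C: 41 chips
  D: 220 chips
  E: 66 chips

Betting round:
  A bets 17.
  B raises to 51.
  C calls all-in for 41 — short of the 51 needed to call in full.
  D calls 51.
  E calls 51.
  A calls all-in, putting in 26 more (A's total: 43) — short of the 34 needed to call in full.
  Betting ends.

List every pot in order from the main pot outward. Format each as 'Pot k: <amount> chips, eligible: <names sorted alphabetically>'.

Pot 1: 205 chips, eligible: A, B, C, D, E
Pot 2: 8 chips, eligible: A, B, D, E
Pot 3: 24 chips, eligible: B, D, E

Derivation:
Contributions: A=43, B=51, C=41, D=51, E=51
Pot levels (distinct totals of non-folded players): 41, 43, 51
Layer 1-41: 41 each from A, B, C, D, E = 41*5 = 205 chips; eligible A, B, C, D, E
Layer 42-43: 2 each from A, B, D, E = 2*4 = 8 chips; eligible A, B, D, E
Layer 44-51: 8 each from B, D, E = 8*3 = 24 chips; eligible B, D, E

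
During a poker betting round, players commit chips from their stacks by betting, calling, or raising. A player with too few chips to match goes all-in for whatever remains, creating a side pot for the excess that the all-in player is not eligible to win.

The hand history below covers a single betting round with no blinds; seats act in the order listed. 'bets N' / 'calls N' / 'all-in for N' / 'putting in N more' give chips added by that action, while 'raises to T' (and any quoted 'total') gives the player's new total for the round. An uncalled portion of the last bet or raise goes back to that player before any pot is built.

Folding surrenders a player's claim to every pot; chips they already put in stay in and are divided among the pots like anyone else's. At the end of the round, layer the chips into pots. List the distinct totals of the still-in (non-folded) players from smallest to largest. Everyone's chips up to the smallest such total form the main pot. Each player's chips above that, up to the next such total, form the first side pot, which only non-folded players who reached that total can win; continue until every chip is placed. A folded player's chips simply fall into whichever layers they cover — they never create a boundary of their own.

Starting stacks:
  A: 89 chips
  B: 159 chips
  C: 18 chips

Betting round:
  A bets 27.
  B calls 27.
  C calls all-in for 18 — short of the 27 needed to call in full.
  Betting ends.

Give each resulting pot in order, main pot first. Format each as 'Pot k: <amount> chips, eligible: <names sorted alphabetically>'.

Pot 1: 54 chips, eligible: A, B, C
Pot 2: 18 chips, eligible: A, B

Derivation:
Contributions: A=27, B=27, C=18
Pot levels (distinct totals of non-folded players): 18, 27
Layer 1-18: 18 each from A, B, C = 18*3 = 54 chips; eligible A, B, C
Layer 19-27: 9 each from A, B = 9*2 = 18 chips; eligible A, B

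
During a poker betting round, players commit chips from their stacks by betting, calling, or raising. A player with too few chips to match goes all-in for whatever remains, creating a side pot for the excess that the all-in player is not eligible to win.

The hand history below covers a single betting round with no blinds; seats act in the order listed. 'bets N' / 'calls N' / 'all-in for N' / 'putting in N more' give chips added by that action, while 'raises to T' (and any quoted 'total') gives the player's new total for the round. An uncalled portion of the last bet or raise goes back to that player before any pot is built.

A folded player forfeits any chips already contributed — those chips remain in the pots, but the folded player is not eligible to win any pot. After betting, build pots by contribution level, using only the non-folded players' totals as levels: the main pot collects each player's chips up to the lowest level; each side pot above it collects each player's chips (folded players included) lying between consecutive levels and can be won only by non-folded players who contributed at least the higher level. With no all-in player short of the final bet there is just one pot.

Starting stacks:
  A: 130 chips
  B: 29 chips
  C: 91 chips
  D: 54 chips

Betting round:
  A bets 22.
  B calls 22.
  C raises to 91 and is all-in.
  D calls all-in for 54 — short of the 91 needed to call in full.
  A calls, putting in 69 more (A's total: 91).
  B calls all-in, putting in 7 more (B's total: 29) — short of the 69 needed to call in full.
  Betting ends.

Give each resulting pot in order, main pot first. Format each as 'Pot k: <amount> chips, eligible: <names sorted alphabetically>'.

Contributions: A=91, B=29, C=91, D=54
Pot levels (distinct totals of non-folded players): 29, 54, 91
Layer 1-29: 29 each from A, B, C, D = 29*4 = 116 chips; eligible A, B, C, D
Layer 30-54: 25 each from A, C, D = 25*3 = 75 chips; eligible A, C, D
Layer 55-91: 37 each from A, C = 37*2 = 74 chips; eligible A, C

Pot 1: 116 chips, eligible: A, B, C, D
Pot 2: 75 chips, eligible: A, C, D
Pot 3: 74 chips, eligible: A, C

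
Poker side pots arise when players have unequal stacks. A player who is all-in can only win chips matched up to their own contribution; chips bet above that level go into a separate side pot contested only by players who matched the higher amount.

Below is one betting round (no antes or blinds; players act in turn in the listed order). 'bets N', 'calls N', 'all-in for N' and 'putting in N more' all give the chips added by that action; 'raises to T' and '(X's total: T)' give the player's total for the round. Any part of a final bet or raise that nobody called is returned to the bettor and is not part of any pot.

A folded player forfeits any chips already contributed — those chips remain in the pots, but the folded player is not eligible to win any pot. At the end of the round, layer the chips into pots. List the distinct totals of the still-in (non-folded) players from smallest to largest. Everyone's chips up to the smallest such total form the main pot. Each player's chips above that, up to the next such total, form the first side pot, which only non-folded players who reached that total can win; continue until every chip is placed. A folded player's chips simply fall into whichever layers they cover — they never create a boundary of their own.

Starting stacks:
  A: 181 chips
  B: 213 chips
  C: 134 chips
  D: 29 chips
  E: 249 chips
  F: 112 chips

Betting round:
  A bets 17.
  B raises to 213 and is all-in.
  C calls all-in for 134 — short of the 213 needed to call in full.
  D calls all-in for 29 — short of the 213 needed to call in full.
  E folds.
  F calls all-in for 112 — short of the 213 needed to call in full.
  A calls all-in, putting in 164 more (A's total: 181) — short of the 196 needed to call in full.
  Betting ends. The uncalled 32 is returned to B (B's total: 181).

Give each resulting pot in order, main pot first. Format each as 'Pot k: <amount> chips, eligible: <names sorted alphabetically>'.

Contributions (after 32 returned to B): A=181, B=181, C=134, D=29, F=112
Folded: E
Pot levels (distinct totals of non-folded players): 29, 112, 134, 181
Layer 1-29: 29 each from A, B, C, D, F = 29*5 = 145 chips; eligible A, B, C, D, F
Layer 30-112: 83 each from A, B, C, F = 83*4 = 332 chips; eligible A, B, C, F
Layer 113-134: 22 each from A, B, C = 22*3 = 66 chips; eligible A, B, C
Layer 135-181: 47 each from A, B = 47*2 = 94 chips; eligible A, B

Pot 1: 145 chips, eligible: A, B, C, D, F
Pot 2: 332 chips, eligible: A, B, C, F
Pot 3: 66 chips, eligible: A, B, C
Pot 4: 94 chips, eligible: A, B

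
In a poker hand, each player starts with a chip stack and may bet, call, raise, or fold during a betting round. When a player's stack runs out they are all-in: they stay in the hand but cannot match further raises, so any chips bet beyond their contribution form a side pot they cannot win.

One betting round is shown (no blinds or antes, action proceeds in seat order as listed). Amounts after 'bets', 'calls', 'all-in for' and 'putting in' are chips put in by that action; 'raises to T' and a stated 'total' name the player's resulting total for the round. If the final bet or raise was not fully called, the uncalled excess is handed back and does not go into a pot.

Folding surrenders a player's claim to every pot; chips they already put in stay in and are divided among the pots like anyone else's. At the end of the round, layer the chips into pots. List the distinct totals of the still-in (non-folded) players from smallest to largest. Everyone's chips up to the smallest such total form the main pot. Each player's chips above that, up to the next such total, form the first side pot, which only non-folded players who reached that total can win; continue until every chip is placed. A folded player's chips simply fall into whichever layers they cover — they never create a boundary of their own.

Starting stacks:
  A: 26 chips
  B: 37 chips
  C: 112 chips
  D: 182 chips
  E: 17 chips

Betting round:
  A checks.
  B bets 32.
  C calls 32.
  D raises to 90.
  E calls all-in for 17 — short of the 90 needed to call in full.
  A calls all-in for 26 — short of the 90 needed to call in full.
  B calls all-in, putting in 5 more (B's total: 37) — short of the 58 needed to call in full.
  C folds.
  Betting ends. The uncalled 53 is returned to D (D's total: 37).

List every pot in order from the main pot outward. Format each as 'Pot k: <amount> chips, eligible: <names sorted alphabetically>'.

Pot 1: 85 chips, eligible: A, B, D, E
Pot 2: 36 chips, eligible: A, B, D
Pot 3: 28 chips, eligible: B, D

Derivation:
Contributions (after 53 returned to D): A=26, B=37, C=32, D=37, E=17
Folded: C
Pot levels (distinct totals of non-folded players): 17, 26, 37
Layer 1-17: 17 each from A, B, C, D, E = 17*5 = 85 chips; eligible A, B, D, E
Layer 18-26: 9 each from A, B, C, D = 9*4 = 36 chips; eligible A, B, D
Layer 27-37: B 11 + C 6 + D 11 = 28 chips; eligible B, D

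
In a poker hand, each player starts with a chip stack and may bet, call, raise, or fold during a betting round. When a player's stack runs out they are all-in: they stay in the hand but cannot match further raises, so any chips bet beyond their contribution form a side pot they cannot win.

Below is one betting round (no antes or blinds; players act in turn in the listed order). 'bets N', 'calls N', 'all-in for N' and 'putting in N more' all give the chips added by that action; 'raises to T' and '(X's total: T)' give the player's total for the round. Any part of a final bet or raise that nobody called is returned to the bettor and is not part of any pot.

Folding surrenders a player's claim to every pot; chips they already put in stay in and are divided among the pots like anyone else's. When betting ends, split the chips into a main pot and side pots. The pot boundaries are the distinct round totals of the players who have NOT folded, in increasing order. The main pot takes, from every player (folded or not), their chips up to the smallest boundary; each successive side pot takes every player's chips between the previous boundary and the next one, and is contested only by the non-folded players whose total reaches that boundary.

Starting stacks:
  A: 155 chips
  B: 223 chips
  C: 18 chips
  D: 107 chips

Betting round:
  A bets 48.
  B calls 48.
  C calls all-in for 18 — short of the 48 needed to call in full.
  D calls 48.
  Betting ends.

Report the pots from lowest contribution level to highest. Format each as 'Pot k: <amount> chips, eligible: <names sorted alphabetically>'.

Contributions: A=48, B=48, C=18, D=48
Pot levels (distinct totals of non-folded players): 18, 48
Layer 1-18: 18 each from A, B, C, D = 18*4 = 72 chips; eligible A, B, C, D
Layer 19-48: 30 each from A, B, D = 30*3 = 90 chips; eligible A, B, D

Pot 1: 72 chips, eligible: A, B, C, D
Pot 2: 90 chips, eligible: A, B, D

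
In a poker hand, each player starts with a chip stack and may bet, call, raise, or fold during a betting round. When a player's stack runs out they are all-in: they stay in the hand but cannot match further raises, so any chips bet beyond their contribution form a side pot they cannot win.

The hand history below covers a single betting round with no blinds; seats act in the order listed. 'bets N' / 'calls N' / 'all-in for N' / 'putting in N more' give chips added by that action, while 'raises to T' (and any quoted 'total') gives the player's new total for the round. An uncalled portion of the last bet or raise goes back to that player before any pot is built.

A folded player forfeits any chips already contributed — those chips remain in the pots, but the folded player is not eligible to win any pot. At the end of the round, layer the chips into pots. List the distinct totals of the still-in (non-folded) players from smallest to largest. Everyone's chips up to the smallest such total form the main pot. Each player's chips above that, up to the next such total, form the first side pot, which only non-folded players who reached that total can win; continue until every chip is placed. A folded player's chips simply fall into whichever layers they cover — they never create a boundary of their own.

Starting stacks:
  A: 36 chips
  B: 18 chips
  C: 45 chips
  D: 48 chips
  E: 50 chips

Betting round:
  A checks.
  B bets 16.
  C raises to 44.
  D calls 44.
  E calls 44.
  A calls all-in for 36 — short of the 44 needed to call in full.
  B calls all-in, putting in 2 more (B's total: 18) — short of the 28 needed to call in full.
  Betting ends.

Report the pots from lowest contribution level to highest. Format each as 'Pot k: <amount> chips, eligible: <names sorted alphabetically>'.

Pot 1: 90 chips, eligible: A, B, C, D, E
Pot 2: 72 chips, eligible: A, C, D, E
Pot 3: 24 chips, eligible: C, D, E

Derivation:
Contributions: A=36, B=18, C=44, D=44, E=44
Pot levels (distinct totals of non-folded players): 18, 36, 44
Layer 1-18: 18 each from A, B, C, D, E = 18*5 = 90 chips; eligible A, B, C, D, E
Layer 19-36: 18 each from A, C, D, E = 18*4 = 72 chips; eligible A, C, D, E
Layer 37-44: 8 each from C, D, E = 8*3 = 24 chips; eligible C, D, E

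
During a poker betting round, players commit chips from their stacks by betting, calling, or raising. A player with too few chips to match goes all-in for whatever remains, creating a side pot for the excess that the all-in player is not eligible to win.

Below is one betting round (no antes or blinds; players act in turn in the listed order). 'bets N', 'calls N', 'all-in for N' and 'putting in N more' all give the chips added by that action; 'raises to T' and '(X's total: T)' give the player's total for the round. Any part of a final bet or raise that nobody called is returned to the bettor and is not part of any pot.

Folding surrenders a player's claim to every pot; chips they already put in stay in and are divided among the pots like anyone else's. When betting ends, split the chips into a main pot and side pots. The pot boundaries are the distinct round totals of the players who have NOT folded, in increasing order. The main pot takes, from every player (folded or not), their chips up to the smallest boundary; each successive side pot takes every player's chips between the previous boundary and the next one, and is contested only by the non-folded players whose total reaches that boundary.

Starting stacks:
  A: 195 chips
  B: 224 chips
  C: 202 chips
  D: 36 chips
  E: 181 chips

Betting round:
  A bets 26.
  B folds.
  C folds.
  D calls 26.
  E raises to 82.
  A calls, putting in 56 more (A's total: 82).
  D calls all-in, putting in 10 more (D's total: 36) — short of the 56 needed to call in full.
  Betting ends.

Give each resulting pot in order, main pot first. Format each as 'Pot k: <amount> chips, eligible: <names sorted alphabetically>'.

Contributions: A=82, D=36, E=82
Folded: B, C
Pot levels (distinct totals of non-folded players): 36, 82
Layer 1-36: 36 each from A, D, E = 36*3 = 108 chips; eligible A, D, E
Layer 37-82: 46 each from A, E = 46*2 = 92 chips; eligible A, E

Pot 1: 108 chips, eligible: A, D, E
Pot 2: 92 chips, eligible: A, E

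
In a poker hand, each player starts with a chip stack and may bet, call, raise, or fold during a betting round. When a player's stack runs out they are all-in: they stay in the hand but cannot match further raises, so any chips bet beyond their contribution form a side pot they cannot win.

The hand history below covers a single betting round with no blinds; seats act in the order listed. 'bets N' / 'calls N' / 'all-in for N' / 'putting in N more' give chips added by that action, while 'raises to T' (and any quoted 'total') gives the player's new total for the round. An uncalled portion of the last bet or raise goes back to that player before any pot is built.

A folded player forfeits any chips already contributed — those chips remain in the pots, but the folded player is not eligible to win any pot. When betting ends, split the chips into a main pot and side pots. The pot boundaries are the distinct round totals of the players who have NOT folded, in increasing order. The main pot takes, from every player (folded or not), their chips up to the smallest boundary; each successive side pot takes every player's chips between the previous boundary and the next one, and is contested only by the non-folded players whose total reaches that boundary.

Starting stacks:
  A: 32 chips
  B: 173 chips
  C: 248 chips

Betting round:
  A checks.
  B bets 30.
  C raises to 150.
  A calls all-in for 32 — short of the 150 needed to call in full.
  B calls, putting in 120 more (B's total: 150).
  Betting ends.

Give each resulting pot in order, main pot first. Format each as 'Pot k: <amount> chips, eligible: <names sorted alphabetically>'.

Contributions: A=32, B=150, C=150
Pot levels (distinct totals of non-folded players): 32, 150
Layer 1-32: 32 each from A, B, C = 32*3 = 96 chips; eligible A, B, C
Layer 33-150: 118 each from B, C = 118*2 = 236 chips; eligible B, C

Pot 1: 96 chips, eligible: A, B, C
Pot 2: 236 chips, eligible: B, C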